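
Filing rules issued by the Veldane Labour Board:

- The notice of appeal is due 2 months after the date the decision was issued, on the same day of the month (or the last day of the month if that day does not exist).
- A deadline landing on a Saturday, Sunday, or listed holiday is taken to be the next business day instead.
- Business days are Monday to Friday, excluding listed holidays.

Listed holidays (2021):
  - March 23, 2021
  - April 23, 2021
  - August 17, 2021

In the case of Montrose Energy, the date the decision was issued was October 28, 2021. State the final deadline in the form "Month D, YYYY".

December 28, 2021

2 months from October 28, 2021 is December 28, 2021.
December 28, 2021 is a Tuesday and not a listed holiday, so it stands.
The final due date is December 28, 2021.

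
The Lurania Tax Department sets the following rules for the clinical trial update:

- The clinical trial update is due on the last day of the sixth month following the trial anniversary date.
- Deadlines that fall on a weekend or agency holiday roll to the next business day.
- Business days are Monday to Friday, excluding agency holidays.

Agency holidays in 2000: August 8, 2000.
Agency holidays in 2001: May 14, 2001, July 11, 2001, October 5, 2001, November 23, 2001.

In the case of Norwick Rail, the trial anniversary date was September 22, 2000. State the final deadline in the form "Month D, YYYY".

6 months after September 22, 2000 falls in March 2001; the last day of that month is March 31, 2001.
March 31, 2001 falls on a Saturday. Rolling to the next business day gives April 2, 2001, a Monday.
Deadline: April 2, 2001.

April 2, 2001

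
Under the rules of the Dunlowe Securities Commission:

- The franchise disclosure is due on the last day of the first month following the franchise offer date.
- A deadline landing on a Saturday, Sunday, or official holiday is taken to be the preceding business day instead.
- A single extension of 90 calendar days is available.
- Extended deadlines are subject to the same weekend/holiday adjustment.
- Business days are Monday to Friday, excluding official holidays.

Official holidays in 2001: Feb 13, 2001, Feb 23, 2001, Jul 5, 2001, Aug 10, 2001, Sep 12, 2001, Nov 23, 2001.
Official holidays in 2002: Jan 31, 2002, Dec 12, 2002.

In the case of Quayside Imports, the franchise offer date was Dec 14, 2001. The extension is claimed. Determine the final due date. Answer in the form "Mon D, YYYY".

1 month after Dec 14, 2001 falls in January 2002; the last day of that month is Jan 31, 2002.
Jan 31, 2002 is a listed holiday; the preceding business day is Jan 30, 2002 (Wednesday).
The 90-calendar-day extension moves the deadline from Jan 30, 2002 to Apr 30, 2002.
Since Apr 30, 2002 is a Tuesday and not a holiday, the date is unchanged.
So the filing is due Apr 30, 2002.

Apr 30, 2002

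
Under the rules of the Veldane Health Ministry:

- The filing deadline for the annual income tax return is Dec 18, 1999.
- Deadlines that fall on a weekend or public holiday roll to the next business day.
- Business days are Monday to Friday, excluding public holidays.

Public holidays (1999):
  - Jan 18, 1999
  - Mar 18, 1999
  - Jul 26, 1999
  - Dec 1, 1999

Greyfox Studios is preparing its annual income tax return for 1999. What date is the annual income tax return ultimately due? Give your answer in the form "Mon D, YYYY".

Dec 20, 1999

The statutory due date is Dec 18, 1999.
Dec 18, 1999 is a Saturday; the next business day is Dec 20, 1999 (Monday).
So the filing is due Dec 20, 1999.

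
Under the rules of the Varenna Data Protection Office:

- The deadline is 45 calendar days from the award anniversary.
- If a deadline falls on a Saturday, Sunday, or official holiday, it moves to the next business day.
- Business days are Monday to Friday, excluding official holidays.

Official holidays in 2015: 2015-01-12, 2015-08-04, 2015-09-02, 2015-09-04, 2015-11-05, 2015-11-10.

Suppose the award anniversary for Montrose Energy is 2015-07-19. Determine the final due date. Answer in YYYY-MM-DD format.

Adding 45 calendar days to 2015-07-19 gives 2015-09-02.
Because 2015-09-02 is a listed holiday, the deadline becomes 2015-09-03 (Thursday).
Deadline: 2015-09-03.

2015-09-03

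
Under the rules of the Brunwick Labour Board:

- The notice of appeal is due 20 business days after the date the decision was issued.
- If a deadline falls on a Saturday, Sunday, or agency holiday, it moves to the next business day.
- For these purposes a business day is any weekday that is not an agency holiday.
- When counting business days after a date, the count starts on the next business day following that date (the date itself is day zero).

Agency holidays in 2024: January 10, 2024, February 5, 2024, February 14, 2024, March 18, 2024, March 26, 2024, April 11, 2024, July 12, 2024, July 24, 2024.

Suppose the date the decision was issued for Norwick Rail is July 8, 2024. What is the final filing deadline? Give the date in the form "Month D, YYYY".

August 7, 2024

Counting 20 business days after July 8, 2024 (skipping weekends and listed holidays) reaches August 7, 2024.
Since August 7, 2024 is a Wednesday and not a holiday, the date is unchanged.
Final deadline: August 7, 2024.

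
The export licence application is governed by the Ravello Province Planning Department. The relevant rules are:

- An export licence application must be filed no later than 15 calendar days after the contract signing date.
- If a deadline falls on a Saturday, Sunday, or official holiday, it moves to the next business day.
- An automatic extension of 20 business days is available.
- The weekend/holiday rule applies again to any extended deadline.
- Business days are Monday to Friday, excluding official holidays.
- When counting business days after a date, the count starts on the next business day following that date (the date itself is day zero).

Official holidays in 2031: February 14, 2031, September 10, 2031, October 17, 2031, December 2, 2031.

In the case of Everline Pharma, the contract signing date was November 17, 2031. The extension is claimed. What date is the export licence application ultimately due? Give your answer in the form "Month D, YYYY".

From November 17, 2031, 15 calendar days later is December 2, 2031.
December 2, 2031 is a listed holiday, so it moves to the next business day, December 3, 2031 (Wednesday).
The 20-business-day extension runs from December 3, 2031 to December 31, 2031.
December 31, 2031 is a Wednesday and not a listed holiday, so it stands.
So the filing is due December 31, 2031.

December 31, 2031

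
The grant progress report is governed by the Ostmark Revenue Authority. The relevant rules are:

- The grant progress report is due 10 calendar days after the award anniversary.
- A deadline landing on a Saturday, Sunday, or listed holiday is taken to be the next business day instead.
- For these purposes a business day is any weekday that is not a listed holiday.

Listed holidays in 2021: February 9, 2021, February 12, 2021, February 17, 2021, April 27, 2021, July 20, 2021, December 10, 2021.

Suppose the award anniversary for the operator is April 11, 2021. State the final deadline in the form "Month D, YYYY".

Adding 10 calendar days to April 11, 2021 gives April 21, 2021.
Since April 21, 2021 is a Wednesday and not a holiday, the date is unchanged.
The final due date is April 21, 2021.

April 21, 2021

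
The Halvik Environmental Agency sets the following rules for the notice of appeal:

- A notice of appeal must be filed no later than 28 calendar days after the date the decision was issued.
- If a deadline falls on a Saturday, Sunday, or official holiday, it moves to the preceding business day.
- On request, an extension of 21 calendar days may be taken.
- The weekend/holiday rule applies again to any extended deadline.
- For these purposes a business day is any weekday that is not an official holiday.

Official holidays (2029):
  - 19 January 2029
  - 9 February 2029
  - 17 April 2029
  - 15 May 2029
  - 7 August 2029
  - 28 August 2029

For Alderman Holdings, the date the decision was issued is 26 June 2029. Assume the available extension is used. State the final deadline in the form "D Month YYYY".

14 August 2029

Trigger date 26 June 2029 + 28 calendar days = 24 July 2029.
24 July 2029 (Tuesday) is already a business day.
Applying the 21-calendar-day extension: 24 July 2029 + 21 days = 14 August 2029.
14 August 2029 falls on a Tuesday, which is a business day, so no adjustment is needed.
Final deadline: 14 August 2029.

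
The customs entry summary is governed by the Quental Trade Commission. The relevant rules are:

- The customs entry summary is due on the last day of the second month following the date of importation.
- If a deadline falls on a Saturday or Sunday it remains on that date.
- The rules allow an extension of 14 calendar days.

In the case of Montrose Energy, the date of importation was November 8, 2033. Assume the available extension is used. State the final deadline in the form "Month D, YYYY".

2 months after November 8, 2033 is January 2034; that month ends on January 31, 2034.
January 31, 2034 falls on a Tuesday. The rules make no weekend/holiday allowance, so it remains January 31, 2034.
The 14-calendar-day extension moves the deadline from January 31, 2034 to February 14, 2034.
February 14, 2034 falls on a Tuesday. The rules make no weekend/holiday allowance, so it remains February 14, 2034.
Deadline: February 14, 2034.

February 14, 2034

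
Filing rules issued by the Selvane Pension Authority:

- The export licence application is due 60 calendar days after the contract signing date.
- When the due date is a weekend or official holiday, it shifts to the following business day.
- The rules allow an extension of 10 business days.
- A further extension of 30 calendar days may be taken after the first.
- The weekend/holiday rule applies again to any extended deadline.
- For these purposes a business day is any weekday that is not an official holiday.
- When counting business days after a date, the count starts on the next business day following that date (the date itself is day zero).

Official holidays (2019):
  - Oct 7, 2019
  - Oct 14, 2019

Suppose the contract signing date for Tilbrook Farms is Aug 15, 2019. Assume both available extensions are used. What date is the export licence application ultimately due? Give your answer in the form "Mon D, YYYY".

60 calendar days after Aug 15, 2019 is Oct 14, 2019.
Oct 14, 2019 is a listed holiday; the next business day is Oct 15, 2019 (Tuesday).
The 10-business-day extension runs from Oct 15, 2019 to Oct 29, 2019.
Oct 29, 2019 is a Tuesday and not a listed holiday, so it stands.
Add the 30 calendar-day extension to Oct 29, 2019: Nov 28, 2019.
Nov 28, 2019 is a Thursday and not a listed holiday, so it stands.
Deadline: Nov 28, 2019.

Nov 28, 2019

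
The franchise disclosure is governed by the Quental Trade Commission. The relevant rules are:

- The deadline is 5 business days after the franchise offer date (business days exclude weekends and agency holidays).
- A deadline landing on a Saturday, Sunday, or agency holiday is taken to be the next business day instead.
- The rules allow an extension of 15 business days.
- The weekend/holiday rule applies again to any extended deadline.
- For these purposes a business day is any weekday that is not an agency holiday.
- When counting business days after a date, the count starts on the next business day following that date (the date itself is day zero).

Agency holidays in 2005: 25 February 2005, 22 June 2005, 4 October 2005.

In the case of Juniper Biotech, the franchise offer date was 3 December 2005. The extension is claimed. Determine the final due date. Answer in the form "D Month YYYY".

30 December 2005

Starting the day after 3 December 2005 and counting 5 business days lands on 9 December 2005.
9 December 2005 falls on a Friday, which is a business day, so no adjustment is needed.
The 15-business-day extension runs from 9 December 2005 to 30 December 2005.
30 December 2005 falls on a Friday, which is a business day, so no adjustment is needed.
The final due date is 30 December 2005.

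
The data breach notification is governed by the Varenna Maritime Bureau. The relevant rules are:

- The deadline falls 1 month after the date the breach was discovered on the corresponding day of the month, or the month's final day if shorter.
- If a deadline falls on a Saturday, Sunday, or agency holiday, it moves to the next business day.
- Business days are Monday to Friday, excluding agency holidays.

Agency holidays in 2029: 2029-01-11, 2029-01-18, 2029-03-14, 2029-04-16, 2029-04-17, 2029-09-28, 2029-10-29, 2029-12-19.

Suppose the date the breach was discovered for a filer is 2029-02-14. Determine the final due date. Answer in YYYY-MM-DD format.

2029-03-15

1 month after 2029-02-14, on the same day of the month, is 2029-03-14.
2029-03-14 falls on a listed holiday. Rolling to the next business day gives 2029-03-15, a Thursday.
The final due date is 2029-03-15.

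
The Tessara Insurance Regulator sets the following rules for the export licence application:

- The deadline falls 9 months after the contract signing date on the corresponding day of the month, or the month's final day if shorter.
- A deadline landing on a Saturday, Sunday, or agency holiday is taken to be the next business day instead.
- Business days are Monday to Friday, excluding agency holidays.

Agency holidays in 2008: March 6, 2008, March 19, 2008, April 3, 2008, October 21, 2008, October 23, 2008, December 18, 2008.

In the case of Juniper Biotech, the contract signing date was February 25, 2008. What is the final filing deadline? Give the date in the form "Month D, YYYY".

November 25, 2008

9 months after February 25, 2008, on the same day of the month, is November 25, 2008.
Since November 25, 2008 is a Tuesday and not a holiday, the date is unchanged.
Deadline: November 25, 2008.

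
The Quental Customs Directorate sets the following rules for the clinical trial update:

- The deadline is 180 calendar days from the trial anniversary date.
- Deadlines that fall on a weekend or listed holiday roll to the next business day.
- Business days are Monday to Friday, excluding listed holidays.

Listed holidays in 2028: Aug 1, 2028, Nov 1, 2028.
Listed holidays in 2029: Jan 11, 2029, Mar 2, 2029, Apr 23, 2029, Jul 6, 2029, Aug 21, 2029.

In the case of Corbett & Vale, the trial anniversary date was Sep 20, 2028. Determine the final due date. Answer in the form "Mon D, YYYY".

Trigger date Sep 20, 2028 + 180 calendar days = Mar 19, 2029.
Mar 19, 2029 is a Monday and not a listed holiday, so it stands.
Deadline: Mar 19, 2029.

Mar 19, 2029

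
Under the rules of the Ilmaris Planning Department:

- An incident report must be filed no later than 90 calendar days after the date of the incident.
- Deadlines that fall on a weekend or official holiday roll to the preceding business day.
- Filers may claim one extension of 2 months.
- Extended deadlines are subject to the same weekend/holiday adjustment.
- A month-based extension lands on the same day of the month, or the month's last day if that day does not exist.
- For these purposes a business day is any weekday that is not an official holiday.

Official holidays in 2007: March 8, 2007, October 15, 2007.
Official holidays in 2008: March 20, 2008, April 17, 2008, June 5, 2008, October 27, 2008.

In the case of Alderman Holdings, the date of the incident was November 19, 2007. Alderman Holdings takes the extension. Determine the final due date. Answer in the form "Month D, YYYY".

April 15, 2008

Trigger date November 19, 2007 + 90 calendar days = February 17, 2008.
February 17, 2008 is a Sunday; the preceding business day is February 15, 2008 (Friday).
Add 2 months to February 15, 2008: April 15, 2008.
April 15, 2008 is a Tuesday and not a listed holiday, so it stands.
Deadline: April 15, 2008.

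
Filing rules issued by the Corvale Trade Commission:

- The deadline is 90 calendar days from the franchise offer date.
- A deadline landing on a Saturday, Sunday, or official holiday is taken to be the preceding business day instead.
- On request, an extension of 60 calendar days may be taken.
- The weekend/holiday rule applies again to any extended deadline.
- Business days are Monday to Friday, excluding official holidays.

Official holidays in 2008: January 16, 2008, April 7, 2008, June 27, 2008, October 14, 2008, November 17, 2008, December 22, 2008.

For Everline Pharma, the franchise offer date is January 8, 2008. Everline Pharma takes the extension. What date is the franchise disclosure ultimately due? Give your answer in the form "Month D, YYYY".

Adding 90 calendar days to January 8, 2008 gives April 7, 2008.
Because April 7, 2008 is a listed holiday, the deadline becomes April 4, 2008 (Friday).
Add the 60 calendar-day extension to April 4, 2008: June 3, 2008.
June 3, 2008 is a Tuesday and not a listed holiday, so it stands.
Final deadline: June 3, 2008.

June 3, 2008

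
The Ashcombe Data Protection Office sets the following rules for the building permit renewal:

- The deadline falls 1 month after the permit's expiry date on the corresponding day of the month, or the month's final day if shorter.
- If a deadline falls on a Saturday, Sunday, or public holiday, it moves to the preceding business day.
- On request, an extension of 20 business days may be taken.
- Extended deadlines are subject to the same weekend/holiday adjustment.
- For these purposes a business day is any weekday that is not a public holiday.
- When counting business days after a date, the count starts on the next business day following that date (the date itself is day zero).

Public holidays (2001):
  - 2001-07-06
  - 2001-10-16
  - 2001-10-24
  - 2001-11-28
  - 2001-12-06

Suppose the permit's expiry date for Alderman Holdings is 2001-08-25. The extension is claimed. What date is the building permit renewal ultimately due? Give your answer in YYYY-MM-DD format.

1 month after 2001-08-25, on the same day of the month, is 2001-09-25.
2001-09-25 (Tuesday) is already a business day.
The 20-business-day extension runs from 2001-09-25 to 2001-10-25.
2001-10-25 (Thursday) is already a business day.
The final due date is 2001-10-25.

2001-10-25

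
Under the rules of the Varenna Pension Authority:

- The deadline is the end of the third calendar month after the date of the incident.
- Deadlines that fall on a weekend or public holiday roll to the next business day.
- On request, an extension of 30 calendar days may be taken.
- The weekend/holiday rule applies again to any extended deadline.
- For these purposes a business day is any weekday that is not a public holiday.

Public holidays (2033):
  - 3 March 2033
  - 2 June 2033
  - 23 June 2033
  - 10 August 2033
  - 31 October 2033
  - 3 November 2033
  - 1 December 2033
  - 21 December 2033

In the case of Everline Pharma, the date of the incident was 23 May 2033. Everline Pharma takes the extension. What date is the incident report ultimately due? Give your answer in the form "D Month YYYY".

3 months after 23 May 2033 is August 2033; that month ends on 31 August 2033.
31 August 2033 falls on a Wednesday, which is a business day, so no adjustment is needed.
Add the 30 calendar-day extension to 31 August 2033: 30 September 2033.
Since 30 September 2033 is a Friday and not a holiday, the date is unchanged.
Deadline: 30 September 2033.

30 September 2033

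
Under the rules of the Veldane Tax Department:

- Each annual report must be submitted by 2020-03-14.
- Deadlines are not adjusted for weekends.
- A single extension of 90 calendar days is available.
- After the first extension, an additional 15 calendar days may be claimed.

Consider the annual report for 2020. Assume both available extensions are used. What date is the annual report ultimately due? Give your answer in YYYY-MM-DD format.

2020-06-27

Start from the fixed due date, 2020-03-14.
No adjustment is made for weekends or holidays, so 2020-03-14 stands.
With the 90-day extension, 2020-03-14 becomes 2020-06-12.
2020-06-12 falls on a Friday. The rules make no weekend/holiday allowance, so it remains 2020-06-12.
The 15-calendar-day extension moves the deadline from 2020-06-12 to 2020-06-27.
2020-06-27 is a Saturday; no weekend or holiday adjustment applies.
The final due date is 2020-06-27.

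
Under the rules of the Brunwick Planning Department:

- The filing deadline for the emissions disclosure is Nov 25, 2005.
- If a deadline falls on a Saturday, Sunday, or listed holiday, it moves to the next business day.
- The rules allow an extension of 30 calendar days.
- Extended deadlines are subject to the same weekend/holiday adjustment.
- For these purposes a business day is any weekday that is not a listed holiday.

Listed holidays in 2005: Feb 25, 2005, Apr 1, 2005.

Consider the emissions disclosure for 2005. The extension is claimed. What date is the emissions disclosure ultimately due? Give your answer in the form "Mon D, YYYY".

The statutory due date is Nov 25, 2005.
Nov 25, 2005 (Friday) is already a business day.
The 30-calendar-day extension moves the deadline from Nov 25, 2005 to Dec 25, 2005.
Dec 25, 2005 falls on a Sunday. Rolling to the next business day gives Dec 26, 2005, a Monday.
Deadline: Dec 26, 2005.

Dec 26, 2005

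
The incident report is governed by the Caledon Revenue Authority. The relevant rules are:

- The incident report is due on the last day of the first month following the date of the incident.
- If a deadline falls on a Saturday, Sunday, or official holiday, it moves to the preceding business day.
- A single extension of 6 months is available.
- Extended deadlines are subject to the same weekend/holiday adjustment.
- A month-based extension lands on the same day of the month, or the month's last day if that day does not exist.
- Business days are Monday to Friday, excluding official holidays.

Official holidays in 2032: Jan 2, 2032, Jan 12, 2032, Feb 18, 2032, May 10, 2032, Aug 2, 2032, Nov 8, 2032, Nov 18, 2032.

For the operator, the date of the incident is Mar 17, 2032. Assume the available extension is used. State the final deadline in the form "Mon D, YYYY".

1 month after Mar 17, 2032 falls in April 2032; the last day of that month is Apr 30, 2032.
Apr 30, 2032 (Friday) is already a business day.
The 6 months extension carries Apr 30, 2032 to Oct 30, 2032.
Oct 30, 2032 is a Saturday; the preceding business day is Oct 29, 2032 (Friday).
The final due date is Oct 29, 2032.

Oct 29, 2032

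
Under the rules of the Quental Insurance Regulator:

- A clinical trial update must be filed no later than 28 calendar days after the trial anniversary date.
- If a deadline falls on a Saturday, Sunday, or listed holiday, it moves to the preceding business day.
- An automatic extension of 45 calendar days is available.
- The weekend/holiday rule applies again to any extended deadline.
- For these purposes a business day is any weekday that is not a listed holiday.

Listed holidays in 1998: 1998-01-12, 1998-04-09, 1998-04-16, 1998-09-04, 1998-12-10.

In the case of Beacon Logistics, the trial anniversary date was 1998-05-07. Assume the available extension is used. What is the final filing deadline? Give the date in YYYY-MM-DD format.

28 calendar days after 1998-05-07 is 1998-06-04.
1998-06-04 is a Thursday and not a listed holiday, so it stands.
With the 45-day extension, 1998-06-04 becomes 1998-07-19.
1998-07-19 is a Sunday, so it moves to the preceding business day, 1998-07-17 (Friday).
The final due date is 1998-07-17.

1998-07-17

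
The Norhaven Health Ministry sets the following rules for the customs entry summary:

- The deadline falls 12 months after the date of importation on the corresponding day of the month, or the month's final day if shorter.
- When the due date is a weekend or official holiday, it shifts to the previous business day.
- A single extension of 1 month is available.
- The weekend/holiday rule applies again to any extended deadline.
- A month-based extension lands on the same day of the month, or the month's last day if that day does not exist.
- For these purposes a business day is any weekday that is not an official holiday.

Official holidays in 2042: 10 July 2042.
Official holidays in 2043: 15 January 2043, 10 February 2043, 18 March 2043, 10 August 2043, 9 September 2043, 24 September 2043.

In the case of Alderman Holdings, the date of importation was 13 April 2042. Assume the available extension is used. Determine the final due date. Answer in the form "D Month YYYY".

12 months after 13 April 2042, on the same day of the month, is 13 April 2043.
13 April 2043 falls on a Monday, which is a business day, so no adjustment is needed.
Add 1 month to 13 April 2043: 13 May 2043.
13 May 2043 falls on a Wednesday, which is a business day, so no adjustment is needed.
The final due date is 13 May 2043.

13 May 2043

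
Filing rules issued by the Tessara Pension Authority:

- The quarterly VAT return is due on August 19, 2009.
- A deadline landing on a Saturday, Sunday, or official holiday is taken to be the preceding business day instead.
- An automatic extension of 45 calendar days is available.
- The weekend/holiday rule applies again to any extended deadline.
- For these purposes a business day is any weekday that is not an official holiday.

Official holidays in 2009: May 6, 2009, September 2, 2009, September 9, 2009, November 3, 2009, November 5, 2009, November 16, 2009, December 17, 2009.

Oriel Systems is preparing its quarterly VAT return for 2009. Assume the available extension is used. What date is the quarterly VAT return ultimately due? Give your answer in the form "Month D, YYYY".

The stated deadline is August 19, 2009.
Since August 19, 2009 is a Wednesday and not a holiday, the date is unchanged.
With the 45-day extension, August 19, 2009 becomes October 3, 2009.
October 3, 2009 falls on a Saturday. Rolling to the preceding business day gives October 2, 2009, a Friday.
The final due date is October 2, 2009.

October 2, 2009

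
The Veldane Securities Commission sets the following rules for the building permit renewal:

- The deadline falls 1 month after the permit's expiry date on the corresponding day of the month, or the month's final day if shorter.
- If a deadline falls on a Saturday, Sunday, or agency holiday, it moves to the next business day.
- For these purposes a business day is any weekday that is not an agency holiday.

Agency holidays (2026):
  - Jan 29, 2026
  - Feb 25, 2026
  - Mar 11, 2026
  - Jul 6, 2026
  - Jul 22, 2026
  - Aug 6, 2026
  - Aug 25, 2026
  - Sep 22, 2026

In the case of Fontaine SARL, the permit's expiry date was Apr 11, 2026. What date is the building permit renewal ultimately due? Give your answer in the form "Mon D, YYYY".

May 11, 2026

Moving 1 month forward from Apr 11, 2026 on the corresponding day gives May 11, 2026.
May 11, 2026 falls on a Monday, which is a business day, so no adjustment is needed.
The final due date is May 11, 2026.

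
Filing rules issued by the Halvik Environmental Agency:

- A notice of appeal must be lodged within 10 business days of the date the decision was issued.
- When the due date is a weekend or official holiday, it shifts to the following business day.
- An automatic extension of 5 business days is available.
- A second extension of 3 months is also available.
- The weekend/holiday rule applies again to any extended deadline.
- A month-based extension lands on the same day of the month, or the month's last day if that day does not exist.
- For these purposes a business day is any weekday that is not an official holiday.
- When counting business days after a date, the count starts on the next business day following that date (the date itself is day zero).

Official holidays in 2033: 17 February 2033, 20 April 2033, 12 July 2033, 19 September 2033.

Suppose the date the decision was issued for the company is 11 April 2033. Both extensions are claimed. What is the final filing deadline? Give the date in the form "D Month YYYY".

10 business days after 11 April 2033, excluding weekends and holidays, is 26 April 2033.
26 April 2033 is a Tuesday and not a listed holiday, so it stands.
The 5-business-day extension runs from 26 April 2033 to 3 May 2033.
3 May 2033 (Tuesday) is already a business day.
The 3 months extension carries 3 May 2033 to 3 August 2033.
3 August 2033 (Wednesday) is already a business day.
Deadline: 3 August 2033.

3 August 2033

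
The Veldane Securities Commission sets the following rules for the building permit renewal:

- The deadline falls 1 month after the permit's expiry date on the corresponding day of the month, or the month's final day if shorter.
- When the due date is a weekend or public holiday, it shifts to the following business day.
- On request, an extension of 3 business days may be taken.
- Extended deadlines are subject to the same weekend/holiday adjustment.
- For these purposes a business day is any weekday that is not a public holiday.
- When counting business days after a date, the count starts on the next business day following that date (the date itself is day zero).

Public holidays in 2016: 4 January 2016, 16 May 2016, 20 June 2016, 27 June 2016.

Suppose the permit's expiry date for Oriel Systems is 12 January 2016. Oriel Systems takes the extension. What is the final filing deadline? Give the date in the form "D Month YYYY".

17 February 2016

Moving 1 month forward from 12 January 2016 on the corresponding day gives 12 February 2016.
12 February 2016 falls on a Friday, which is a business day, so no adjustment is needed.
Counting 3 further business days from 12 February 2016 reaches 17 February 2016.
17 February 2016 falls on a Wednesday, which is a business day, so no adjustment is needed.
Deadline: 17 February 2016.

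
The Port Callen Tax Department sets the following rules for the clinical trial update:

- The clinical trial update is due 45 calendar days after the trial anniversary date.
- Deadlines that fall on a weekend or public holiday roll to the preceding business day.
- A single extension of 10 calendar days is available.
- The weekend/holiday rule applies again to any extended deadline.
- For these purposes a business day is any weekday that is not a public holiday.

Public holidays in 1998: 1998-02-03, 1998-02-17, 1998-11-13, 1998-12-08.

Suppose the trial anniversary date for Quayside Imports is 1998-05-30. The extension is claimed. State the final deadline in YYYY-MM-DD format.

1998-07-24

Trigger date 1998-05-30 + 45 calendar days = 1998-07-14.
1998-07-14 is a Tuesday and not a listed holiday, so it stands.
Applying the 10-calendar-day extension: 1998-07-14 + 10 days = 1998-07-24.
1998-07-24 is a Friday and not a listed holiday, so it stands.
Final deadline: 1998-07-24.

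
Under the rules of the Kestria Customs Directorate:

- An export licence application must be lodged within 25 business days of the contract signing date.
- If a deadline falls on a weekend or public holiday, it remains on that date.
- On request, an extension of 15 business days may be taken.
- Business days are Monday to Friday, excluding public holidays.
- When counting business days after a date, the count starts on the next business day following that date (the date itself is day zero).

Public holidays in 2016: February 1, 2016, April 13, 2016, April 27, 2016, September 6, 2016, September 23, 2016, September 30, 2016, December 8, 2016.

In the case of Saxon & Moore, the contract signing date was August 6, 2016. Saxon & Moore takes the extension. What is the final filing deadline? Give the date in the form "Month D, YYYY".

October 5, 2016

Counting 25 business days after August 6, 2016 (skipping weekends and listed holidays) reaches September 12, 2016.
September 12, 2016 is a Monday; no weekend or holiday adjustment applies.
Applying the 15-business-day extension: 15 business days after September 12, 2016 is October 5, 2016.
No adjustment is made for weekends or holidays, so October 5, 2016 stands.
Deadline: October 5, 2016.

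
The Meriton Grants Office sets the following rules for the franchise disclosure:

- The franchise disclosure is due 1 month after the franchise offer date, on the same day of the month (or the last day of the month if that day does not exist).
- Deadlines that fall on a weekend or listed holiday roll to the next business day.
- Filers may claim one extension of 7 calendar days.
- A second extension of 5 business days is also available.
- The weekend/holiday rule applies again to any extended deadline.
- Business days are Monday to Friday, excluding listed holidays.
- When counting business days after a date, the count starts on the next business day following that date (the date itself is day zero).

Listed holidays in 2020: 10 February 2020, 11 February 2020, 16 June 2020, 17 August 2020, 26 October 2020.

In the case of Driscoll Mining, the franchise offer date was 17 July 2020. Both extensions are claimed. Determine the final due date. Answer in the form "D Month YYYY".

1 September 2020

1 month from 17 July 2020 is 17 August 2020.
17 August 2020 is a listed holiday, so it moves to the next business day, 18 August 2020 (Tuesday).
Add the 7 calendar-day extension to 18 August 2020: 25 August 2020.
Since 25 August 2020 is a Tuesday and not a holiday, the date is unchanged.
Counting 5 further business days from 25 August 2020 reaches 1 September 2020.
Since 1 September 2020 is a Tuesday and not a holiday, the date is unchanged.
The final due date is 1 September 2020.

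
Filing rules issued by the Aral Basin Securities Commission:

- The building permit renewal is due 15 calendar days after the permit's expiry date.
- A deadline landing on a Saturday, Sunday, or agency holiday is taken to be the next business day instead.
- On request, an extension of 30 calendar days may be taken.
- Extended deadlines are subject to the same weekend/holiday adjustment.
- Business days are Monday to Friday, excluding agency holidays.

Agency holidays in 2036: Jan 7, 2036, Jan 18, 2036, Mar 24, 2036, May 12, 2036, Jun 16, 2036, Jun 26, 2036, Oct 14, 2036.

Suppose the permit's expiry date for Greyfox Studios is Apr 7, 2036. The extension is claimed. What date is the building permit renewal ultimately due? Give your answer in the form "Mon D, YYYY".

Trigger date Apr 7, 2036 + 15 calendar days = Apr 22, 2036.
Apr 22, 2036 is a Tuesday and not a listed holiday, so it stands.
Add the 30 calendar-day extension to Apr 22, 2036: May 22, 2036.
May 22, 2036 (Thursday) is already a business day.
Final deadline: May 22, 2036.

May 22, 2036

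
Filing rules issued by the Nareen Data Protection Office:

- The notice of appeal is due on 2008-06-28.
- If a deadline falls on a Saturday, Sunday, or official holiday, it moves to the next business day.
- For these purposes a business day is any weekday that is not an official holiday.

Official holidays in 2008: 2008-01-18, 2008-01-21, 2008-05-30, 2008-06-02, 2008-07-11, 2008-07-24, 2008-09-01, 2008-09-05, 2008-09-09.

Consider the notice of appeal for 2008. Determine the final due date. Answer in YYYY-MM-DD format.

2008-06-30

Start from the fixed due date, 2008-06-28.
2008-06-28 is a Saturday; the next business day is 2008-06-30 (Monday).
So the filing is due 2008-06-30.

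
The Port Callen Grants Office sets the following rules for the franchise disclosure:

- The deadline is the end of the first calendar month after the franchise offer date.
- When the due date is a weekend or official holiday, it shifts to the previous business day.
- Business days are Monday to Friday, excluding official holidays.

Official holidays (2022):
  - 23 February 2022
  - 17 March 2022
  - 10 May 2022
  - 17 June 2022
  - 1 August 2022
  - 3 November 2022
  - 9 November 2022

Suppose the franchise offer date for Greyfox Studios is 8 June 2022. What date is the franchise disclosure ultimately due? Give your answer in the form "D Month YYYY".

29 July 2022

1 month after 8 June 2022 falls in July 2022; the last day of that month is 31 July 2022.
Because 31 July 2022 is a Sunday, the deadline becomes 29 July 2022 (Friday).
Deadline: 29 July 2022.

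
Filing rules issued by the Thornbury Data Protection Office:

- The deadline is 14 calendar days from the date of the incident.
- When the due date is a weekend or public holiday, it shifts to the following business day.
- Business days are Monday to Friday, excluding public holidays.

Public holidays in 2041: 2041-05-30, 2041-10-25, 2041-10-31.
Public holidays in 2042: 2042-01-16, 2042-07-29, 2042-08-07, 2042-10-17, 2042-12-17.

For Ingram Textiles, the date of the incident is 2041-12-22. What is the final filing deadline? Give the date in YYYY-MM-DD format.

Adding 14 calendar days to 2041-12-22 gives 2042-01-05.
2042-01-05 is a Sunday; the next business day is 2042-01-06 (Monday).
The final due date is 2042-01-06.

2042-01-06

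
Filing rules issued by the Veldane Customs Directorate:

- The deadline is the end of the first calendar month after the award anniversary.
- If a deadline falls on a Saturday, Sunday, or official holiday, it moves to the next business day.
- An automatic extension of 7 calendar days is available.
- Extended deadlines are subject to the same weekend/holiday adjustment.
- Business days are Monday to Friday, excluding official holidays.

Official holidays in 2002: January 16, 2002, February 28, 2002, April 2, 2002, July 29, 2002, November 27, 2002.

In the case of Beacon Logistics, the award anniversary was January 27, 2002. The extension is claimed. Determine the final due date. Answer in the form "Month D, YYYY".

March 8, 2002

1 month after January 27, 2002 falls in February 2002; the last day of that month is February 28, 2002.
February 28, 2002 is a listed holiday; the next business day is March 1, 2002 (Friday).
Add the 7 calendar-day extension to March 1, 2002: March 8, 2002.
March 8, 2002 falls on a Friday, which is a business day, so no adjustment is needed.
Deadline: March 8, 2002.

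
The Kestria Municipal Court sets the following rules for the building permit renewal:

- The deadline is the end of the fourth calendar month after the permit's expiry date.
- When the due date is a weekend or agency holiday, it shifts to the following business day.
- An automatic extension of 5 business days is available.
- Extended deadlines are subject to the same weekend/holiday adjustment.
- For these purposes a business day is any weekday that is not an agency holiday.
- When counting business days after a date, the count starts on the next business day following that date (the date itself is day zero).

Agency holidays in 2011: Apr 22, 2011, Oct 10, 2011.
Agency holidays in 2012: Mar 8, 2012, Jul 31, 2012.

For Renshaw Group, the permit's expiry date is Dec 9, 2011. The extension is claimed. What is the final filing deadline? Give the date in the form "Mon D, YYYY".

May 7, 2012

4 months after Dec 9, 2011 falls in April 2012; the last day of that month is Apr 30, 2012.
Apr 30, 2012 is a Monday and not a listed holiday, so it stands.
The 5-business-day extension runs from Apr 30, 2012 to May 7, 2012.
May 7, 2012 is a Monday and not a listed holiday, so it stands.
So the filing is due May 7, 2012.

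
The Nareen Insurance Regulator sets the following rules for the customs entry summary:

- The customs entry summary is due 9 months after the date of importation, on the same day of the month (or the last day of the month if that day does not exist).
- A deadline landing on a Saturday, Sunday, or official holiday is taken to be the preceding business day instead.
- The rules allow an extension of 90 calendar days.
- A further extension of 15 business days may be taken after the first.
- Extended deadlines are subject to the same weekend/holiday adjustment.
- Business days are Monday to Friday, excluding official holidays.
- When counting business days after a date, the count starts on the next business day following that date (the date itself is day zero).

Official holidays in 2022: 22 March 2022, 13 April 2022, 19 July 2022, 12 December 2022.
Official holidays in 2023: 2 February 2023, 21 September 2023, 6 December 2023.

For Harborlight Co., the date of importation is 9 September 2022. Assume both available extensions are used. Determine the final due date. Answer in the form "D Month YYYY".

9 months after 9 September 2022, on the same day of the month, is 9 June 2023.
9 June 2023 falls on a Friday, which is a business day, so no adjustment is needed.
Add the 90 calendar-day extension to 9 June 2023: 7 September 2023.
7 September 2023 falls on a Thursday, which is a business day, so no adjustment is needed.
Counting 15 further business days from 7 September 2023 reaches 29 September 2023.
29 September 2023 (Friday) is already a business day.
Final deadline: 29 September 2023.

29 September 2023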